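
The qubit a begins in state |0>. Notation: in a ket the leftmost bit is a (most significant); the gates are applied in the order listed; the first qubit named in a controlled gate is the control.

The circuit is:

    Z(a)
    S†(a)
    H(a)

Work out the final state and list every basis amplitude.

The final amplitudes are sqrt(2)/2 on |0>, sqrt(2)/2 on |1>.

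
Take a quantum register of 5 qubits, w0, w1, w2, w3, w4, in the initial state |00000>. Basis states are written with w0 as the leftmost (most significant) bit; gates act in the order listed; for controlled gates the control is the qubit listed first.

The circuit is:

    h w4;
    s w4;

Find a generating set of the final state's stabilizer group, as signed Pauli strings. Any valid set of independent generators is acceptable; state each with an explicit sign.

One valid set of independent stabilizer generators is +IIIIY, +ZIIII, +IZIII, +IIZII, +IIIZI (any independent generating set of the same group is equally correct).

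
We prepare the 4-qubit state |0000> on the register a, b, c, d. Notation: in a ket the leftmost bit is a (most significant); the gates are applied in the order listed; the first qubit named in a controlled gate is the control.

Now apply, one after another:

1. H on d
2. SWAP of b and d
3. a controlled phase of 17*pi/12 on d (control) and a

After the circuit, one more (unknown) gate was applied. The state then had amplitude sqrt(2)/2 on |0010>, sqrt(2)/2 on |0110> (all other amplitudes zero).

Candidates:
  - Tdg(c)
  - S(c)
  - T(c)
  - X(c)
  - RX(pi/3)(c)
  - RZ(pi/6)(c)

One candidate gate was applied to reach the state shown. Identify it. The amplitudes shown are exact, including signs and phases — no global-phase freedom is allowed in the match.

The unique candidate consistent with the amplitudes is X(c).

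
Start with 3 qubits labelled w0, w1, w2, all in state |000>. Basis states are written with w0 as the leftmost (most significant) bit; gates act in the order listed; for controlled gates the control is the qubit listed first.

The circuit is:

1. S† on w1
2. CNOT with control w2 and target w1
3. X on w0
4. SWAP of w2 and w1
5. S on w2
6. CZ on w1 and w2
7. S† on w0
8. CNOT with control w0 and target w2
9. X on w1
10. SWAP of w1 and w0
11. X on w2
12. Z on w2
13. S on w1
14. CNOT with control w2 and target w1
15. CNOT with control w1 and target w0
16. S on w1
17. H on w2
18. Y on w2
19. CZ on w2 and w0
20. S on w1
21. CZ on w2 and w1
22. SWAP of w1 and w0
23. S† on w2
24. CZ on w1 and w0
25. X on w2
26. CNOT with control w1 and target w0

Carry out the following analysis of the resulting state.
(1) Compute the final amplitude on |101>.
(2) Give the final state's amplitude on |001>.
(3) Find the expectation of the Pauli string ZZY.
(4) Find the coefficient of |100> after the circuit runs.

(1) The amplitude on |101> is sqrt(2)*I/2.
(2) |001> carries amplitude 0 in the final state.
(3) The expectation value of ZZY is -1.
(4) |100> carries amplitude sqrt(2)/2 in the final state.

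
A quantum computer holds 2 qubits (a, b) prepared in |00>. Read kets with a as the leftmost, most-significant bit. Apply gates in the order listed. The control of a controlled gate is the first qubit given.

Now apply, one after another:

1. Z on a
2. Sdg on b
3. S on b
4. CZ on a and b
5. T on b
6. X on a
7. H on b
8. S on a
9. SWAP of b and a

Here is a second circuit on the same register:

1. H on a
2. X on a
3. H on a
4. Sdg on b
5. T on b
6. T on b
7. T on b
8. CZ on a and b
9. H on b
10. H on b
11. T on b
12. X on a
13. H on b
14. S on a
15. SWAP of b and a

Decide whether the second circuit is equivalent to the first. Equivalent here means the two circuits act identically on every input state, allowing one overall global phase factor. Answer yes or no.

No — the two circuits implement different unitaries, even allowing a global phase.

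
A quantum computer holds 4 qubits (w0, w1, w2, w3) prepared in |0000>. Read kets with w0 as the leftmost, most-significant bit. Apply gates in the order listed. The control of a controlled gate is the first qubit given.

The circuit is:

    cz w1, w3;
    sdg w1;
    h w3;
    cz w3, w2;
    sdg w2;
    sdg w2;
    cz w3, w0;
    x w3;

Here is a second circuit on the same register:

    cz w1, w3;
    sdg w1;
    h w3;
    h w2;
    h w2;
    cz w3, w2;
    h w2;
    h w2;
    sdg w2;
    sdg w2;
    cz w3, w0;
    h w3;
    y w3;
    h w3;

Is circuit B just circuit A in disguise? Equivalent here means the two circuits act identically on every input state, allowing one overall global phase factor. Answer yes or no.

No, they are not equivalent — no single phase factor reconciles the two unitaries.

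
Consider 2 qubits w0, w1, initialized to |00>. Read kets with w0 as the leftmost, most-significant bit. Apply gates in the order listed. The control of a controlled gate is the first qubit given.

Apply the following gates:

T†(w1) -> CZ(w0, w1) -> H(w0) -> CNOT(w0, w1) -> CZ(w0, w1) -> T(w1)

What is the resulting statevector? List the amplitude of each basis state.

After the circuit, the state carries amplitude sqrt(2)/2 on |00>, 0 on |01>, 0 on |10>, -sqrt(2)*exp(I*pi/4)/2 on |11>.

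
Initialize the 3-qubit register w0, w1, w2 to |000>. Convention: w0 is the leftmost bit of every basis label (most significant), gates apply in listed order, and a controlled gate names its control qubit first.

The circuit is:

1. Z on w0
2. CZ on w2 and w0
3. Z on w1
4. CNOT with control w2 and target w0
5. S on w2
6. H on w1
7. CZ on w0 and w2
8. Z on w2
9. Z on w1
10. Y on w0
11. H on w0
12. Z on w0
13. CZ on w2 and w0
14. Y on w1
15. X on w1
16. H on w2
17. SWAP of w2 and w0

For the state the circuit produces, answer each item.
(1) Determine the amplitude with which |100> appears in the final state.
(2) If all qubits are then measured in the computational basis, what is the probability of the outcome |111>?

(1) The amplitude on |100> is -sqrt(2)/4.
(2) A full measurement returns |111> with probability 1/8.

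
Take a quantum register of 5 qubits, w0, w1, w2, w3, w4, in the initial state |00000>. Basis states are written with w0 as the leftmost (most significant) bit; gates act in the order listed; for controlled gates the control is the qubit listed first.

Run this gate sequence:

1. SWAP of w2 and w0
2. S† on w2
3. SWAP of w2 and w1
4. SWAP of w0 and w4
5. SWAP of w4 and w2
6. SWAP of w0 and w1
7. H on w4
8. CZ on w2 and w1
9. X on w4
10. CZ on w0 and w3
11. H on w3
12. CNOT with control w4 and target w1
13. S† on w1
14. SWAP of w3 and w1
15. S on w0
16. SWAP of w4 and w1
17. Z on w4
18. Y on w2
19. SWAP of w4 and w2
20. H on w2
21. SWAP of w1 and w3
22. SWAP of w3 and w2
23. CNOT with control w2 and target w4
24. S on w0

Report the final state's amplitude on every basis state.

The final amplitudes are sqrt(2)*I/2 on |00011>, sqrt(2)/2 on |01110>, and 0 on every other basis state.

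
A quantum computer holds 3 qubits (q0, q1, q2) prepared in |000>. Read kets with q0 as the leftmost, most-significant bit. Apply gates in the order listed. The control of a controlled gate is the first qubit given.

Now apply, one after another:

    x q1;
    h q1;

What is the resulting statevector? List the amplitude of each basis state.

The final amplitudes are sqrt(2)/2 on |000>, -sqrt(2)/2 on |010>, and 0 on every other basis state.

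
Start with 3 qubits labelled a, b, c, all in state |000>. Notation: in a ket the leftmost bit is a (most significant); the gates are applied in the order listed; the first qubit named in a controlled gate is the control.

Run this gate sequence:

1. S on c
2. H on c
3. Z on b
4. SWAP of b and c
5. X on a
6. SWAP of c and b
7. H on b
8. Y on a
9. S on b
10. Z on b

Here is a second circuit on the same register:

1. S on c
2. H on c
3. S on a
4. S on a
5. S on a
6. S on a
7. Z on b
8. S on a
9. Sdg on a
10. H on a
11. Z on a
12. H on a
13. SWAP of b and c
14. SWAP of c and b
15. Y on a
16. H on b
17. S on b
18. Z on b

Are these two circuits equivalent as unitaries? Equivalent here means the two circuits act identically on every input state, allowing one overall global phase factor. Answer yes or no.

Yes: on every input state the two circuits agree up to one overall phase factor.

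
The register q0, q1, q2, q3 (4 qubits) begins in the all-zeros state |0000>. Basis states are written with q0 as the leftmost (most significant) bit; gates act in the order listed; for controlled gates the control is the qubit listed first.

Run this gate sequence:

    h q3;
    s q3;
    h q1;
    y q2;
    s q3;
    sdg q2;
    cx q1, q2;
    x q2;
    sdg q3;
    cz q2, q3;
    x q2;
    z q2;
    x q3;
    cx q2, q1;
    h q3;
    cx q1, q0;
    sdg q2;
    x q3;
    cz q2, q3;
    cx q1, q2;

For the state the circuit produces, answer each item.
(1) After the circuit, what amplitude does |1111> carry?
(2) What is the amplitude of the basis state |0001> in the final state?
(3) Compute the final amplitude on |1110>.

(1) |1111> carries amplitude sqrt(2)*(1 - I)/4 in the final state.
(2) The amplitude on |0001> is 0.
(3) The final state's coefficient on |1110> equals sqrt(2)*(-1 - I)/4.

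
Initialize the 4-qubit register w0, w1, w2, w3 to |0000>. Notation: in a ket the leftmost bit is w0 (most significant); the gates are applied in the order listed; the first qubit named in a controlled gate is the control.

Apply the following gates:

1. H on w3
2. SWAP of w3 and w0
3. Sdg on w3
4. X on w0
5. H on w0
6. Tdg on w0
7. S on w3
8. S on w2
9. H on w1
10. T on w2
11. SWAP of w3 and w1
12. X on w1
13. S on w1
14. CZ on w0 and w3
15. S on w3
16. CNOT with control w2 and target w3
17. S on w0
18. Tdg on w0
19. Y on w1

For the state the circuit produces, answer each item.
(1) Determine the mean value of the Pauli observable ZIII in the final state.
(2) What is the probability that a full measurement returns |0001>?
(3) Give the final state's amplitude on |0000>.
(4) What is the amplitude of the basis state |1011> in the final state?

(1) The expectation value of ZIII is 1.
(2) A full measurement returns |0001> with probability 1/2.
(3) The final state's coefficient on |0000> equals sqrt(2)/2.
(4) The final state's coefficient on |1011> equals 0.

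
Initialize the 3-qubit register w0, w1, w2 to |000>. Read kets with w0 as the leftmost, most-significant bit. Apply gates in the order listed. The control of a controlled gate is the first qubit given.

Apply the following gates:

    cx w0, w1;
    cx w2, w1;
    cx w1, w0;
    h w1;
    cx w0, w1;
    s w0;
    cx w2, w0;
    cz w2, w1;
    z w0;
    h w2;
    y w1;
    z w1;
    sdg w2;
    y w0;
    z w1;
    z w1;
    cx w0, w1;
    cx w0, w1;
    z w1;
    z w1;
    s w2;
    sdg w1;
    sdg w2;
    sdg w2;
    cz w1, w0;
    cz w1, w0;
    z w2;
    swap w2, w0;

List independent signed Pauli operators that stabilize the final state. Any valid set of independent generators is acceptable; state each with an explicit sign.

One valid set of independent stabilizer generators is +XII, -IYI, -IIZ (any independent generating set of the same group is equally correct). Key observation: gates 15-20 undo each other exactly, leaving only the rest of the circuit to track.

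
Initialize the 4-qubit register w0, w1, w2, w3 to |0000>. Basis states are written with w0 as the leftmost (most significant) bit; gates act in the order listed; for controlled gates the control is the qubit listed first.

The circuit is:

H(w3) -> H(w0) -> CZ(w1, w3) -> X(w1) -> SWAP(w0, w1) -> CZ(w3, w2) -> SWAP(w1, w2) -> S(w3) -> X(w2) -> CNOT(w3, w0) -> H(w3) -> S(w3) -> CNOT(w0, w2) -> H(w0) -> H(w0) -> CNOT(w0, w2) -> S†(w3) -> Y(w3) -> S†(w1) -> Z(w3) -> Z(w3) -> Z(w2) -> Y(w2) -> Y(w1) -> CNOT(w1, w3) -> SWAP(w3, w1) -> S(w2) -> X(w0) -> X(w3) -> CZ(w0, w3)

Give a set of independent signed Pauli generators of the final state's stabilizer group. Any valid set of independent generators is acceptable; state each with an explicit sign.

One valid set of independent stabilizer generators is +YZII, -ZXII, +IIYI, +IIIZ (any independent generating set of the same group is equally correct). Key observation: the block from step 12 through step 17 cancels to the identity and can be dropped.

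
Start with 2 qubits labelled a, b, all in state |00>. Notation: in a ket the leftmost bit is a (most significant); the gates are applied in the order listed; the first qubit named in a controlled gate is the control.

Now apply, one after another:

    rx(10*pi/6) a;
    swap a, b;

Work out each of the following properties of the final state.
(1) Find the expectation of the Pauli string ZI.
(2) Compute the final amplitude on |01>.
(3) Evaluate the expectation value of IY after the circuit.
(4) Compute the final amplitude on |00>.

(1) In the final state, ZI has expectation 1.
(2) |01> carries amplitude -I/2 in the final state.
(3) In the final state, IY has expectation sqrt(3)/2.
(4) |00> carries amplitude -sqrt(3)/2 in the final state.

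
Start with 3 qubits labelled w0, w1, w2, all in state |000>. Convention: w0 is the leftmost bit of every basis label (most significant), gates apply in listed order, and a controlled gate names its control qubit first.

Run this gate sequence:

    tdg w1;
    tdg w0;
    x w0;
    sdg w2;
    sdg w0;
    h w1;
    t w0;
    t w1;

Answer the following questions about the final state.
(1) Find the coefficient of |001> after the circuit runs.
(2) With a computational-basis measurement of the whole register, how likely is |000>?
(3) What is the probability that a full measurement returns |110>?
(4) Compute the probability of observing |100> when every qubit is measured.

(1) The amplitude on |001> is 0.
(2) The probability of measuring |000> is 0.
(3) A full measurement returns |110> with probability 1/2.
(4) The probability of measuring |100> is 1/2.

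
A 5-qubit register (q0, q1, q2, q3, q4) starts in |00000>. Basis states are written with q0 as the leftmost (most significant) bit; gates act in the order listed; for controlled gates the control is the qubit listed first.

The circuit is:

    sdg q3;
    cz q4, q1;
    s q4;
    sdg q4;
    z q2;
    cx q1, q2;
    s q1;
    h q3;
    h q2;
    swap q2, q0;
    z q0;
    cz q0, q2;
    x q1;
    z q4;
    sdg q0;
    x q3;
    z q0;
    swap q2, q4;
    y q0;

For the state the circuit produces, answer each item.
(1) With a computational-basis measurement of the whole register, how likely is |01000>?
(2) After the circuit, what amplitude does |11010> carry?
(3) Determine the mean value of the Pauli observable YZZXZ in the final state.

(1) The probability of measuring |01000> is 1/4.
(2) |11010> carries amplitude I/2 in the final state.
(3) In the final state, YZZXZ has expectation 1.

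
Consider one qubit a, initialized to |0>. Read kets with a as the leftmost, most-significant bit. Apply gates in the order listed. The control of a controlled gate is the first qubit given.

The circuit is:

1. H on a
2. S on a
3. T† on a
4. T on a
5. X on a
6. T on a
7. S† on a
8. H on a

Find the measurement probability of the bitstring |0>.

Outcome |0> occurs with probability 1/2 - sqrt(2)/4.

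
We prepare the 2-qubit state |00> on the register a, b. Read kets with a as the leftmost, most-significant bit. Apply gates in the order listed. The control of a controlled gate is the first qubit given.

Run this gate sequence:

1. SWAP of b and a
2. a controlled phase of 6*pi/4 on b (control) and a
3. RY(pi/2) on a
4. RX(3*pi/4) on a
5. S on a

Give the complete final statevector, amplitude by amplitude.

The resulting statevector has amplitude sqrt(2)*sqrt(2 - sqrt(2))/4 - sqrt(2)*I*sqrt(sqrt(2) + 2)/4 on |00>, 0 on |01>, sqrt(2)*sqrt(sqrt(2) + 2)/4 + sqrt(2)*I*sqrt(2 - sqrt(2))/4 on |10>, 0 on |11>.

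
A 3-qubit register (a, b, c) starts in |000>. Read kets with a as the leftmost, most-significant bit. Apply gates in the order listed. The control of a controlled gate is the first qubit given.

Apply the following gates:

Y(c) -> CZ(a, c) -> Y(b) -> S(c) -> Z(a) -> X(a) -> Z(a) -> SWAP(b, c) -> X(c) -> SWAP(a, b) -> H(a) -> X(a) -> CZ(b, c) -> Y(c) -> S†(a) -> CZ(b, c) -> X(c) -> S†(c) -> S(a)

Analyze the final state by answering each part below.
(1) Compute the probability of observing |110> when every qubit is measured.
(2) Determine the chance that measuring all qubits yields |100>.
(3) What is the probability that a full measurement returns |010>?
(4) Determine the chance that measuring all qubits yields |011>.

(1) The probability of measuring |110> is 1/2.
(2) Outcome |100> occurs with probability 0.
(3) The probability of measuring |010> is 1/2.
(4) A full measurement returns |011> with probability 0.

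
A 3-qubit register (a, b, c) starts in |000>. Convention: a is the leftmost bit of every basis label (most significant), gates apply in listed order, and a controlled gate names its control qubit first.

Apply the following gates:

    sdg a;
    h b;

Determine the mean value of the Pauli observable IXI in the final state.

The expectation value of IXI is 1.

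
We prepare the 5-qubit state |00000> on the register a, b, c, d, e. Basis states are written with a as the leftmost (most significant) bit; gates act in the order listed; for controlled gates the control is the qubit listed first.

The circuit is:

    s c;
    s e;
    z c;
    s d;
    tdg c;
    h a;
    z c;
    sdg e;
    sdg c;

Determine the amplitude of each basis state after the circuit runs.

After the circuit, the state carries amplitude sqrt(2)/2 on |00000>, sqrt(2)/2 on |10000>, and 0 on every other basis state.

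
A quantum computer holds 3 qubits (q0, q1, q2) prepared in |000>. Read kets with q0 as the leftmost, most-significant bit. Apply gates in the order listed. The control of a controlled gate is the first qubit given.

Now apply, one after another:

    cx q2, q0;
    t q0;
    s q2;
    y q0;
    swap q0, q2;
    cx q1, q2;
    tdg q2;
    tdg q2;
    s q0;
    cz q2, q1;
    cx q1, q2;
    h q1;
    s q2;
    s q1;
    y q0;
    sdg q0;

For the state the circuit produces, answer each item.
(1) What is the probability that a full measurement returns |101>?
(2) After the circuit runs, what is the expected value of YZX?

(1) A full measurement returns |101> with probability 1/2.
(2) The expectation value of YZX is 0.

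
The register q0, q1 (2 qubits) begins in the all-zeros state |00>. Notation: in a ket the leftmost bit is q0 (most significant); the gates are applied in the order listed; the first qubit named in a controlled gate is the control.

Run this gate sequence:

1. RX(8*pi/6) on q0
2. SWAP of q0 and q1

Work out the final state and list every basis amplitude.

After the circuit, the state carries amplitude -1/2 on |00>, -sqrt(3)*I/2 on |01>, 0 on |10>, 0 on |11>.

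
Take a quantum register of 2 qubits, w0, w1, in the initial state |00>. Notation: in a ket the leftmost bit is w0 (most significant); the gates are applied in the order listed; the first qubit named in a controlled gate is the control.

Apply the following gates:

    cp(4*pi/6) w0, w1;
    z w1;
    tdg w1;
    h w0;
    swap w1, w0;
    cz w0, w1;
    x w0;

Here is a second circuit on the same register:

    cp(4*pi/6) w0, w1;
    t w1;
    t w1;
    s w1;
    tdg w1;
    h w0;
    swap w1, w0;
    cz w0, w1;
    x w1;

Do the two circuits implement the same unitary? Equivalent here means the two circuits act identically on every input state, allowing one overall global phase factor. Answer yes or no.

No, they are not equivalent — no single phase factor reconciles the two unitaries.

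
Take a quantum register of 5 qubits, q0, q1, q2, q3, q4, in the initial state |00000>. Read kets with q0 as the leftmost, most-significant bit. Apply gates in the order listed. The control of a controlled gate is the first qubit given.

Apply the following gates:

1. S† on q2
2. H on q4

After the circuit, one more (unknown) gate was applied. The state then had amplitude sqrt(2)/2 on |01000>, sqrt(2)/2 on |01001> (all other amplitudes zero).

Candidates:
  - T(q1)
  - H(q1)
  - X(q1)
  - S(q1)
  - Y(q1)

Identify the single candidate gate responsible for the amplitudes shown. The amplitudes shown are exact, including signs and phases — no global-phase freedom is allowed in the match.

It was X(q1) that produced the state shown.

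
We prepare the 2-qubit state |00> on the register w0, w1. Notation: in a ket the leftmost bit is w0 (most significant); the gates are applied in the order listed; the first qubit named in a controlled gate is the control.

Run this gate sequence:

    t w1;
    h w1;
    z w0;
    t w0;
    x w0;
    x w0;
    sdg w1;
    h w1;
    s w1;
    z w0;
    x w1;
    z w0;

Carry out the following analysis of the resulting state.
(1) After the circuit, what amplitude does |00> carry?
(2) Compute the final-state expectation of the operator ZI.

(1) The final state's coefficient on |00> equals -1/2 + I/2.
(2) The expectation value of ZI is 1.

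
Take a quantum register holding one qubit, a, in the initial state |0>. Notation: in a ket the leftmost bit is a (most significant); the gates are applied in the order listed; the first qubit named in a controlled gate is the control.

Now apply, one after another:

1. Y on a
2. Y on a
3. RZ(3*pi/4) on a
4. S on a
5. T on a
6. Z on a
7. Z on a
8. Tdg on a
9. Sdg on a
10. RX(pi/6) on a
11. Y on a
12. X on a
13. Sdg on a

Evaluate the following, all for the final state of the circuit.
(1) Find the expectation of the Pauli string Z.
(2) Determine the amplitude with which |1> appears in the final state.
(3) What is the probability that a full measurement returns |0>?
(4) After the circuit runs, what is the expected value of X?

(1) The expectation value of Z is sqrt(3)/2. Key observation: steps 4-9 multiply out to the identity, so the circuit reduces to the remaining gates.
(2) The amplitude on |1> is (-sqrt(2) + sqrt(6))*exp(I*pi/8)/4.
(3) Outcome |0> occurs with probability sqrt(3)/4 + 1/2.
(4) In the final state, X has expectation 1/2.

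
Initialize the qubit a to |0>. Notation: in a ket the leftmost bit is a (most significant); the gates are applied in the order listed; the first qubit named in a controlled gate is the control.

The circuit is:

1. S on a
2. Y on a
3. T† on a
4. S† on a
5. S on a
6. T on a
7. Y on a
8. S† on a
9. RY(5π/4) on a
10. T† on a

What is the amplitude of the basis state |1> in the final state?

The amplitude on |1> is -sqrt(sqrt(2) + 2)*exp(3*I*pi/4)/2. Key observation: gates 2-7 undo each other exactly, leaving only the rest of the circuit to track.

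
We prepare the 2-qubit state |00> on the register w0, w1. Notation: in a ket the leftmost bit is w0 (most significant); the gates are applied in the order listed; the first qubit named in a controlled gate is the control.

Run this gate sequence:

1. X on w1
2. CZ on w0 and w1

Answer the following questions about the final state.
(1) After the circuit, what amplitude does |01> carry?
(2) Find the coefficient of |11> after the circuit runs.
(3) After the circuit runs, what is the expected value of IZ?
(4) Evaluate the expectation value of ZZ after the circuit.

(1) |01> carries amplitude 1 in the final state.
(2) The amplitude on |11> is 0.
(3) The expectation value of IZ is -1.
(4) The observable ZZ averages to -1.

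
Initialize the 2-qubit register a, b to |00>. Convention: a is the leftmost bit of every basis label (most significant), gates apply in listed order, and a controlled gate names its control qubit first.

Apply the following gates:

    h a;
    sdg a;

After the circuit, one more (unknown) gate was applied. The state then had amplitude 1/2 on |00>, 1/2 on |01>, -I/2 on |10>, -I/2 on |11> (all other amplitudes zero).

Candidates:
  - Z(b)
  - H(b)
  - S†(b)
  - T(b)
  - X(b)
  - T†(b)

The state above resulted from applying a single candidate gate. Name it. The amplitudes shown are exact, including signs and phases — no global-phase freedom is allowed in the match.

It was H(b) that produced the state shown.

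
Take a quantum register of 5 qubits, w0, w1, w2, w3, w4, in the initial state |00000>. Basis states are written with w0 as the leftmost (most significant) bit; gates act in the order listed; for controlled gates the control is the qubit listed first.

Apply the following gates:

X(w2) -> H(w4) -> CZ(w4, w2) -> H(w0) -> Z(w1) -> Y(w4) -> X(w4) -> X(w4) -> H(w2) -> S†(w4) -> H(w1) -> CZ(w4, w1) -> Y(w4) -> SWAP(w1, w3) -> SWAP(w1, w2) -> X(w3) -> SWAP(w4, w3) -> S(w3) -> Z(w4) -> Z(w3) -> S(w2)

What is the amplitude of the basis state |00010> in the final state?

The final state's coefficient on |00010> equals I/4.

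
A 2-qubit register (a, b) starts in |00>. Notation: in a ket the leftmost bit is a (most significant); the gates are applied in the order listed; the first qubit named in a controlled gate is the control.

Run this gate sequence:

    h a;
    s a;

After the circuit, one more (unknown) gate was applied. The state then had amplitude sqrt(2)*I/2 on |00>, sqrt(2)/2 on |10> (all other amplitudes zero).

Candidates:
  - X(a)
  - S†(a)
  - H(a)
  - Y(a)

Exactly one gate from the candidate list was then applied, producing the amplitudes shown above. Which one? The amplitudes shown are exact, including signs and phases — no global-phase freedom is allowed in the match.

The unique candidate consistent with the amplitudes is X(a).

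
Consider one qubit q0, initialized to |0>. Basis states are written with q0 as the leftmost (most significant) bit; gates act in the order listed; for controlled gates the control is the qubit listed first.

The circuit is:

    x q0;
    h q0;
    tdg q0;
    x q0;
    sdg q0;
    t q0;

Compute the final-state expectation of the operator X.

The expectation value of X is -1.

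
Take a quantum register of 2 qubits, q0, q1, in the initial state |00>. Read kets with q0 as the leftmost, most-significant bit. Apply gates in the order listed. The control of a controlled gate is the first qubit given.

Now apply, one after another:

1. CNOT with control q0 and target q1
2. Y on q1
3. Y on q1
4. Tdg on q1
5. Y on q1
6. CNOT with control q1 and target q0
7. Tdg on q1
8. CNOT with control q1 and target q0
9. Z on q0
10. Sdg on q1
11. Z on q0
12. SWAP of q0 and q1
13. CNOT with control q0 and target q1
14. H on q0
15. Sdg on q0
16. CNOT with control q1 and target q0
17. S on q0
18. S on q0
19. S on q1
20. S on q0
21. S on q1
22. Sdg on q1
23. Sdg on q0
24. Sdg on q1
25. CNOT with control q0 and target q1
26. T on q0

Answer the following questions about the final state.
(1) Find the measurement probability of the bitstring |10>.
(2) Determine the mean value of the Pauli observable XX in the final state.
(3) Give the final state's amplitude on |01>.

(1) A full measurement returns |10> with probability 1/2. Key observation: steps 19-24 multiply out to the identity, so the circuit reduces to the remaining gates.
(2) In the final state, XX has expectation -sqrt(2)/2.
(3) |01> carries amplitude sqrt(2)*exp(I*pi/4)/2 in the final state.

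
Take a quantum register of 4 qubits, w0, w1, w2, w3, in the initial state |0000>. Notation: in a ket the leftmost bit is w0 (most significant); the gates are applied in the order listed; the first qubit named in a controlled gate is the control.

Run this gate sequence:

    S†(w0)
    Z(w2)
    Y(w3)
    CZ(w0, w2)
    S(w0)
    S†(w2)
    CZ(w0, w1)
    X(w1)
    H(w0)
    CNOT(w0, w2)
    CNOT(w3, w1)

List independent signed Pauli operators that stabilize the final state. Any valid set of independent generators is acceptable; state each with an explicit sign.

The final state is stabilized by the group generated by +XIXI, +ZIZI, +IZII, -IIIZ; other independent generating sets are equally valid.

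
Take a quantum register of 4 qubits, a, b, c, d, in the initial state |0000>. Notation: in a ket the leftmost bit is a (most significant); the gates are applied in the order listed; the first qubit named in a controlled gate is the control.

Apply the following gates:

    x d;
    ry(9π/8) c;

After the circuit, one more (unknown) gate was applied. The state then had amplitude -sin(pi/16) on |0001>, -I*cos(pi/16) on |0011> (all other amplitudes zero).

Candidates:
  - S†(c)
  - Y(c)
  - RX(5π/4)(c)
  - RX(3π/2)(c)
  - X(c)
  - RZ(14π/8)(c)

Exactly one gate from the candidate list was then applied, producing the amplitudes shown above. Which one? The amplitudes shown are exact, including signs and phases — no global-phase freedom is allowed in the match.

The unique candidate consistent with the amplitudes is S†(c).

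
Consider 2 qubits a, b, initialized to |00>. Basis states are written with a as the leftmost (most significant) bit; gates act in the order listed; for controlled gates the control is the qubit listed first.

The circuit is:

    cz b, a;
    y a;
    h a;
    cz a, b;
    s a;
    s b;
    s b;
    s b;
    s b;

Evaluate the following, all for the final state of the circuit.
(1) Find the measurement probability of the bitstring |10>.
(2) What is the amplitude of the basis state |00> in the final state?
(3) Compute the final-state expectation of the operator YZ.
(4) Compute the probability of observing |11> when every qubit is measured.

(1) Outcome |10> occurs with probability 1/2. Key observation: gates 6-9 undo each other exactly, leaving only the rest of the circuit to track.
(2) The final state's coefficient on |00> equals sqrt(2)*I/2.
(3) The observable YZ averages to -1.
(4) Outcome |11> occurs with probability 0.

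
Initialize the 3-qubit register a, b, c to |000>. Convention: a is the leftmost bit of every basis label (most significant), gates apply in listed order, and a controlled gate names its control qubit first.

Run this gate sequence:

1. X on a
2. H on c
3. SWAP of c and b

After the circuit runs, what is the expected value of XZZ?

The expectation value of XZZ is 0.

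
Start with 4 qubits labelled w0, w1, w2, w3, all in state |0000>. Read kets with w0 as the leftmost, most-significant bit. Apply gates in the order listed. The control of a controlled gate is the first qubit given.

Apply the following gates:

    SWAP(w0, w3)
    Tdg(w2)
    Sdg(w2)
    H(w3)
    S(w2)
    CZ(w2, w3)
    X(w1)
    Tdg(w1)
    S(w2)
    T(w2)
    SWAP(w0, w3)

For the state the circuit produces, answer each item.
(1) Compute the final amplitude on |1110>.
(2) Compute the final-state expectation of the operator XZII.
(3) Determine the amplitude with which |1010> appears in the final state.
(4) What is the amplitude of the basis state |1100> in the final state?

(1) The final state's coefficient on |1110> equals 0.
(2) The observable XZII averages to -1.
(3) The amplitude on |1010> is 0.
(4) The final state's coefficient on |1100> equals -sqrt(2)*exp(3*I*pi/4)/2.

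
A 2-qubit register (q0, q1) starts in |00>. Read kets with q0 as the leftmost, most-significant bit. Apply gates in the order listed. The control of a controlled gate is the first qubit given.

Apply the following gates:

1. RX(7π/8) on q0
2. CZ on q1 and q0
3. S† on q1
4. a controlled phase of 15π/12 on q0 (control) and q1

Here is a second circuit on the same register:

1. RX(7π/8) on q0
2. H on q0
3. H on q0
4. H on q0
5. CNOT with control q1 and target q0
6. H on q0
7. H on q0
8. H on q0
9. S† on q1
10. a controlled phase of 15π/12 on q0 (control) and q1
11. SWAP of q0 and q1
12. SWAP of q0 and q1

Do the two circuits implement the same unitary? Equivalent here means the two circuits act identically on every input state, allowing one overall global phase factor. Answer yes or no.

Yes: on every input state the two circuits agree up to one overall phase factor.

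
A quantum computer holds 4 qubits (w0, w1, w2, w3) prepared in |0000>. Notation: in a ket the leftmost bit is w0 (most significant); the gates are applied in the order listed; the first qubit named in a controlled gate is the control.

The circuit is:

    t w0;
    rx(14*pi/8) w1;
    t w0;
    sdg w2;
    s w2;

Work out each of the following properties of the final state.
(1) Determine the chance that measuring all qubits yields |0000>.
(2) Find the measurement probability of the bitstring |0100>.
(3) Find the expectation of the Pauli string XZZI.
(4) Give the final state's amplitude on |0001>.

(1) A full measurement returns |0000> with probability sqrt(2)/4 + 1/2.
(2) The probability of measuring |0100> is 1/2 - sqrt(2)/4.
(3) The observable XZZI averages to 0.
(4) The final state's coefficient on |0001> equals 0.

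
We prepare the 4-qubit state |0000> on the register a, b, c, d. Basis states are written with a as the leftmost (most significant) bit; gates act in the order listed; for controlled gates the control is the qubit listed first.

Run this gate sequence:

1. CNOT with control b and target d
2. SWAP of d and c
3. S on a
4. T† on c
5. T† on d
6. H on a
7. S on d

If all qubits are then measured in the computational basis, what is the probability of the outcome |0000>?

Outcome |0000> occurs with probability 1/2.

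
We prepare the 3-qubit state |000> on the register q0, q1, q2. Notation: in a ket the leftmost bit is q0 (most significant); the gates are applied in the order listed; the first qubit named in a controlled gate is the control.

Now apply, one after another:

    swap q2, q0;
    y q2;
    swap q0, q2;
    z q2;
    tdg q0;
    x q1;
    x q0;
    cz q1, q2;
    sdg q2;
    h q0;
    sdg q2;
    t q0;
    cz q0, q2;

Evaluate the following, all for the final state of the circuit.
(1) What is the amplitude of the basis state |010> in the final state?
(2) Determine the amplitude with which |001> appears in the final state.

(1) |010> carries amplitude sqrt(2)*exp(I*pi/4)/2 in the final state.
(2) |001> carries amplitude 0 in the final state.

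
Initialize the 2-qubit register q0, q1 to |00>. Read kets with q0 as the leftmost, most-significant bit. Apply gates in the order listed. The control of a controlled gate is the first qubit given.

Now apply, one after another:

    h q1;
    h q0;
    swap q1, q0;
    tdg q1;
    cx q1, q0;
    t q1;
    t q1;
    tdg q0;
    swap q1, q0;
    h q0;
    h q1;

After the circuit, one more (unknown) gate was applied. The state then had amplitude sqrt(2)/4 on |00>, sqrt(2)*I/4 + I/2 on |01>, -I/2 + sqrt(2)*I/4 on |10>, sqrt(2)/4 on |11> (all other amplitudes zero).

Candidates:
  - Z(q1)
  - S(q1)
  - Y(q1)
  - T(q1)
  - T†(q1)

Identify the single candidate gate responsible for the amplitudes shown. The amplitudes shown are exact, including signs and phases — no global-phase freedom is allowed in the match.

The unique candidate consistent with the amplitudes is Y(q1).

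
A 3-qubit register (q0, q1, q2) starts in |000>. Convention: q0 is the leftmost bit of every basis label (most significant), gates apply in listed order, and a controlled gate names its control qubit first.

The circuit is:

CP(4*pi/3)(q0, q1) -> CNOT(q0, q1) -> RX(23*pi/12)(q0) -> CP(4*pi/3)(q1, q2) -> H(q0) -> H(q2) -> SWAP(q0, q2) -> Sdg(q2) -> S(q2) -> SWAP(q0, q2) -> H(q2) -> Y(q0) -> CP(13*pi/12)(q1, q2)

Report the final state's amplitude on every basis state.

The resulting statevector has amplitude -sqrt(12 - 6*sqrt(2))/8 + sqrt(2*sqrt(2) + 4)/8 + I*sqrt(4 - 2*sqrt(2))/8 + I*sqrt(6*sqrt(2) + 12)/8 on |000>, -sqrt(12 - 6*sqrt(2))/8 + sqrt(2*sqrt(2) + 4)/8 - I*sqrt(6*sqrt(2) + 12)/8 - I*sqrt(4 - 2*sqrt(2))/8 on |100>, and 0 on every other basis state.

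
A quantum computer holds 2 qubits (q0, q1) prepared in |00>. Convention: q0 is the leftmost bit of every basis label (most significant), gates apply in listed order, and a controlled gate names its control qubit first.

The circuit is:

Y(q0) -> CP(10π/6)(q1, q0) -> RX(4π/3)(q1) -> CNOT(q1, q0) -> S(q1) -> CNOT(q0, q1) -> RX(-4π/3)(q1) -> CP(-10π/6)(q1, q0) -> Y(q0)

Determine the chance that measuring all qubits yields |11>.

Outcome |11> occurs with probability 3/16.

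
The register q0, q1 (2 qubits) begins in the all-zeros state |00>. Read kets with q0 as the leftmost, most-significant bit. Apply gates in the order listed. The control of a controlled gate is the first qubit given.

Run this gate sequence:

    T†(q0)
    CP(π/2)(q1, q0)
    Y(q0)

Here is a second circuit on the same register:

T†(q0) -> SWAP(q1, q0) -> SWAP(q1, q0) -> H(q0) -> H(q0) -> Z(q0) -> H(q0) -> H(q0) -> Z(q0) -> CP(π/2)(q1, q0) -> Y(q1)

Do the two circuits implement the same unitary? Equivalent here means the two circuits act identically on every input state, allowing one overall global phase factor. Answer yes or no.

No: there is an input state on which the two circuits produce genuinely different outputs (not merely differing by a phase).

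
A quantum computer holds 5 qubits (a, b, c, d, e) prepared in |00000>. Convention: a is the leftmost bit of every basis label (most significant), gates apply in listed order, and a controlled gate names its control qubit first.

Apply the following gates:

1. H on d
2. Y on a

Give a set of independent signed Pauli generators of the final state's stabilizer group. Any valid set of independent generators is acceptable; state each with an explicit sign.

One valid set of independent stabilizer generators is +IIIXI, -ZIIII, +IZIII, +IIZII, +IIIIZ (any independent generating set of the same group is equally correct).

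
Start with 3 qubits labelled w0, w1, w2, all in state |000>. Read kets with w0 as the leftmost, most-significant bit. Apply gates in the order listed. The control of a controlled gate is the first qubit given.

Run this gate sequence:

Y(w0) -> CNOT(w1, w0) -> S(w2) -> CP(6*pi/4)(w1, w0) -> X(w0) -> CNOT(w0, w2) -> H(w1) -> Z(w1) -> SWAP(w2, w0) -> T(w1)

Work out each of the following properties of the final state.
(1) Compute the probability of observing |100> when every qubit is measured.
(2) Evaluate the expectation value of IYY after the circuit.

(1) A full measurement returns |100> with probability 0.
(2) In the final state, IYY has expectation 0.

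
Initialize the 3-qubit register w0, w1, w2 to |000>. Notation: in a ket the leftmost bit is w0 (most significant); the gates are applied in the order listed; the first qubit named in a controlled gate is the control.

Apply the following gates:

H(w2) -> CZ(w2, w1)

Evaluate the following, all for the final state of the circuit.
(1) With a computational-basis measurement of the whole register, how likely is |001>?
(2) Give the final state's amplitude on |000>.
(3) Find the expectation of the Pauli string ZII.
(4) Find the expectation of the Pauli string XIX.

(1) Outcome |001> occurs with probability 1/2.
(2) The amplitude on |000> is sqrt(2)/2.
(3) The expectation value of ZII is 1.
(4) The expectation value of XIX is 0.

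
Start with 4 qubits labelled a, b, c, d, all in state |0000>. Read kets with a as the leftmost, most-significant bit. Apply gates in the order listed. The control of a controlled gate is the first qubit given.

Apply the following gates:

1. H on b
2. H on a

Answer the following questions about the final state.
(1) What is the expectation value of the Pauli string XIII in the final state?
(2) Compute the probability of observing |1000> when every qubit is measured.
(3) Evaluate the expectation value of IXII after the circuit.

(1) In the final state, XIII has expectation 1.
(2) A full measurement returns |1000> with probability 1/4.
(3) The observable IXII averages to 1.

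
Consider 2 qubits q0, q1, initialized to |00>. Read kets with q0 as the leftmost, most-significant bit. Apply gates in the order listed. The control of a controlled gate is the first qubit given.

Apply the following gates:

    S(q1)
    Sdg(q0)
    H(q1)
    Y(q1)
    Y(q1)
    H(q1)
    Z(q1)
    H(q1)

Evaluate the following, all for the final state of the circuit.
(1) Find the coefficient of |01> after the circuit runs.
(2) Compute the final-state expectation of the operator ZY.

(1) |01> carries amplitude sqrt(2)/2 in the final state. Key observation: the block from step 3 through step 6 cancels to the identity and can be dropped.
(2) In the final state, ZY has expectation 0.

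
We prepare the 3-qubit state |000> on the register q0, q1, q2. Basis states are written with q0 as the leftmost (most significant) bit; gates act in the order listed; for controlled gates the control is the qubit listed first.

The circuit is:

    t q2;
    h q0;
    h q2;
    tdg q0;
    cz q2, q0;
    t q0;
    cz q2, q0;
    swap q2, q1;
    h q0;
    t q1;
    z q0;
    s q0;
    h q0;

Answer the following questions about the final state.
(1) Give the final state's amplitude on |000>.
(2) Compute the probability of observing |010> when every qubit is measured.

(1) The amplitude on |000> is 1/2.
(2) The probability of measuring |010> is 1/4.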